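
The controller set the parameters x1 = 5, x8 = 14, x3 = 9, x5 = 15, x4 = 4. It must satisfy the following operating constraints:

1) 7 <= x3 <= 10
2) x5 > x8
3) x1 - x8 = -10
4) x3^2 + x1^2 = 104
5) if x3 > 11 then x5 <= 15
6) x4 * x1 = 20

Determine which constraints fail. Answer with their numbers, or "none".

The assignment fails constraints 3 and 4.

1) x3 = 9 lies in [7, 10]  true
2) x5 = 15, x8 = 14; 15 > 14  true
3) x1 - x8 = 5 - 14 = -9, not -10  false
4) x3^2 + x1^2 = 9^2 + 5^2 = 81 + 25 = 106, not 104  false
5) x3 = 9, not > 11; antecedent false, conditional vacuously true  true
6) x4 * x1 = 4 * 5 = 20  true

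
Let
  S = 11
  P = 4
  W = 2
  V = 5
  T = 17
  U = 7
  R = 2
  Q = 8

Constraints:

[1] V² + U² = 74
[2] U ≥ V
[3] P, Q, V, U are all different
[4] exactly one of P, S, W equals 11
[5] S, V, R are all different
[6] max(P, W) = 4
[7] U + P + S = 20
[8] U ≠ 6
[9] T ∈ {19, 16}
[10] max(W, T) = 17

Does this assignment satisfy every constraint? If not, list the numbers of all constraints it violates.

[1] V² + U² = 5² + 7² = 25 + 49 = 74 — holds.
[2] U = 7, V = 5; 7 ≥ 5 — holds.
[3] values 4, 8, 5, 7 are pairwise distinct — holds.
[4] P=4, S=11, W=2; 1 of them equals 11 — holds.
[5] values 11, 5, 2 are pairwise distinct — holds.
[6] max(4, 2) = 4 — holds.
[7] U + P + S = 7 + 4 + 11 = 22, not 20 — does not hold.
[8] U = 7, and 7 ≠ 6 — holds.
[9] T = 17 is not in {19, 16} — does not hold.
[10] max(2, 17) = 17 — holds.

Violated: 7 and 9.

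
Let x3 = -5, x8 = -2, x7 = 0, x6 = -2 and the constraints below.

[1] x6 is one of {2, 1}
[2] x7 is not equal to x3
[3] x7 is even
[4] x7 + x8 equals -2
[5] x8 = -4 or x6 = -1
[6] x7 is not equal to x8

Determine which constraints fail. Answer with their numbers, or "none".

The assignment fails constraints 1 and 5.

[1] x6 = -2 is not in {2, 1}  ✗
[2] x7 = 0, x3 = -5; distinct  ✓
[3] x7 = 0 is even  ✓
[4] x7 + x8 = 0 + (-2) = -2  ✓
[5] x8 = -2 ≠ -4 and x6 = -2 ≠ -1; both disjuncts false  ✗
[6] x7 = 0, x8 = -2; distinct  ✓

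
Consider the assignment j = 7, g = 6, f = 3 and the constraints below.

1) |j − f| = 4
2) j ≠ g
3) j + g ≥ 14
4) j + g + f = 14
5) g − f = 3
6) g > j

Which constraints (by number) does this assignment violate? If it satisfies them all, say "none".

The assignment fails constraints 3, 4, 6.

1) |7 − 3| = 4  true
2) j = 7, g = 6; distinct  true
3) j + g = 7 + 6 = 13; 13 < 14, bound 14 not met  false
4) j + g + f = 7 + 6 + 3 = 16, not 14  false
5) g − f = 6 − 3 = 3  true
6) g = 6, j = 7; 6 ≤ 7 (want >)  false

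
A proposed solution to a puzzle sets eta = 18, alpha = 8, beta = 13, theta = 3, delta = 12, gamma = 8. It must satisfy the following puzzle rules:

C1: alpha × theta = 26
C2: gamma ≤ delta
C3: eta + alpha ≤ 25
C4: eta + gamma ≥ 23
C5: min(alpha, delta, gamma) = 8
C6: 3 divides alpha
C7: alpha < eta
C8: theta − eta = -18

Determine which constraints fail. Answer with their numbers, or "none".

Constraints 1, 3, 6, 8 do not hold.

C1: alpha × theta = 8 × 3 = 24, not 26  fails
C2: gamma = 8, delta = 12; 8 ≤ 12  holds
C3: eta + alpha = 18 + 8 = 26; 26 > 25, bound 25 not met  fails
C4: eta + gamma = 18 + 8 = 26; 26 ≥ 23  holds
C5: min(8, 12, 8) = 8  holds
C6: 8 = 3×2 + 2, so 3 does not divide 8  fails
C7: alpha = 8, eta = 18; 8 < 18  holds
C8: theta − eta = 3 − 18 = -15, not -18  fails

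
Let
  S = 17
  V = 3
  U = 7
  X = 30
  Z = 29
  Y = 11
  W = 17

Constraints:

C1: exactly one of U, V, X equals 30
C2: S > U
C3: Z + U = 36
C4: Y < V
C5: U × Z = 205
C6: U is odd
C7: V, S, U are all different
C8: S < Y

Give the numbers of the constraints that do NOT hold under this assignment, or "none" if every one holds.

C1: U=7, V=3, X=30; 1 of them equals 30  true
C2: S = 17, U = 7; 17 > 7  true
C3: Z + U = 29 + 7 = 36  true
C4: Y = 11, V = 3; 11 ≥ 3 (want <)  false
C5: U × Z = 7 × 29 = 203, not 205  false
C6: U = 7 is odd  true
C7: values 3, 17, 7 are pairwise distinct  true
C8: S = 17, Y = 11; 17 ≥ 11 (want <)  false

Constraints 4, 5, and 8 are violated.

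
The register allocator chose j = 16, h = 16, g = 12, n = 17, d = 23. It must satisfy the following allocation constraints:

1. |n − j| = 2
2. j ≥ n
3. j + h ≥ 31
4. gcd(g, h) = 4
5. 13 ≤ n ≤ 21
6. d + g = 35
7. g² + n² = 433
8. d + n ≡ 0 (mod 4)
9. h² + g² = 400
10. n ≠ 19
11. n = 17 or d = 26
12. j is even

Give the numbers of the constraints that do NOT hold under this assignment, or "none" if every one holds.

Violated: 1, 2.

1. |17 − 16| = 1, not 2  no
2. j = 16, n = 17; 16 < 17 (want ≥)  no
3. j + h = 16 + 16 = 32; 32 ≥ 31  yes
4. gcd(12, 16) = 4  yes
5. n = 17 lies in [13, 21]  yes
6. d + g = 23 + 12 = 35  yes
7. g² + n² = 12² + 17² = 144 + 289 = 433  yes
8. d + n = 40; 40 mod 4 = 0  yes
9. h² + g² = 16² + 12² = 256 + 144 = 400  yes
10. n = 17, and 17 ≠ 19  yes
11. n = 17 = 17 (first disjunct)  yes
12. j = 16 is even  yes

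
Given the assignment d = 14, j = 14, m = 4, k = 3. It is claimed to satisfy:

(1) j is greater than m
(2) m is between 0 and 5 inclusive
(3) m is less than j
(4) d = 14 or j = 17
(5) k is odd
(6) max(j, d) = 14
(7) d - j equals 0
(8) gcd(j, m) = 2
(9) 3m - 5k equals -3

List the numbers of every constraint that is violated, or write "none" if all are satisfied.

(1) j = 14, m = 4; 14 > 4  holds
(2) m = 4 lies in [0, 5]  holds
(3) m = 4, j = 14; 4 < 14  holds
(4) d = 14 = 14 (first disjunct)  holds
(5) k = 3 is odd  holds
(6) max(14, 14) = 14  holds
(7) d - j = 14 - 14 = 0  holds
(8) gcd(14, 4) = 2  holds
(9) 3m - 5k = 3(4) - 5(3) = -3  holds

None — every constraint holds.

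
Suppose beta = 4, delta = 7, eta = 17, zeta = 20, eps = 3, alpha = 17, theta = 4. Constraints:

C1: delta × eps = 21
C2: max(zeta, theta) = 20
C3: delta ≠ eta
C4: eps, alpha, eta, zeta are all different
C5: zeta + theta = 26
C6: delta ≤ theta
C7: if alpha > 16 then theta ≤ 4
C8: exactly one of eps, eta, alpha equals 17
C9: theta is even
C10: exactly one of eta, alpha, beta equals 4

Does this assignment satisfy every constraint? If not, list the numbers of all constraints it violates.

C1: delta × eps = 7 × 3 = 21 — holds.
C2: max(20, 4) = 20 — holds.
C3: delta = 7, eta = 17; distinct — holds.
C4: alpha = eta = 17, not all different — does not hold.
C5: zeta + theta = 20 + 4 = 24, not 26 — does not hold.
C6: delta = 7, theta = 4; 7 > 4 (want ≤) — does not hold.
C7: alpha = 17 > 16, so we need theta ≤ 4; theta = 4 ≤ 4 — holds.
C8: eps=3, eta=17, alpha=17; 2 of them equal 17, not exactly one — does not hold.
C9: theta = 4 is even — holds.
C10: eta=17, alpha=17, beta=4; 1 of them equals 4 — holds.

Violated: 4, 5, 6, and 8.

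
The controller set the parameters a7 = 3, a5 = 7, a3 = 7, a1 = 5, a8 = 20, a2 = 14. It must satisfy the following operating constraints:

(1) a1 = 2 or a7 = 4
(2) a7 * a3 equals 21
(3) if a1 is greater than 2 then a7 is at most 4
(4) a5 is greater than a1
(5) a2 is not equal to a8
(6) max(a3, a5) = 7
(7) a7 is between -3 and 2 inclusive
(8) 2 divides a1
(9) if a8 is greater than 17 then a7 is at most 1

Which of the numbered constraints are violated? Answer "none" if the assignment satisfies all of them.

(1) a1 = 5 ≠ 2 and a7 = 3 ≠ 4; both disjuncts false  false
(2) a7 * a3 = 3 * 7 = 21  true
(3) a1 = 5 > 2, so we need a7 ≤ 4; a7 = 3 ≤ 4  true
(4) a5 = 7, a1 = 5; 7 > 5  true
(5) a2 = 14, a8 = 20; distinct  true
(6) max(7, 7) = 7  true
(7) a7 = 3 is outside [-3, 2]  false
(8) 5 = 2*2 + 1, so 2 does not divide 5  false
(9) a8 = 20 > 17, so we need a7 ≤ 1; but a7 = 3 > 1  false

The assignment fails constraints 1, 7, 8, 9.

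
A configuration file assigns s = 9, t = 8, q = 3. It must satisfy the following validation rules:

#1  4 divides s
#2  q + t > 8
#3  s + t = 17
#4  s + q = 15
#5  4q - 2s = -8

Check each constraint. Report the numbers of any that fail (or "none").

#1 9 = 4*2 + 1, so 4 does not divide 9  FAIL
#2 q + t = 3 + 8 = 11; 11 > 8  OK
#3 s + t = 9 + 8 = 17  OK
#4 s + q = 9 + 3 = 12, not 15  FAIL
#5 4q - 2s = 4(3) - 2(9) = -6, not -8  FAIL

Constraints 1, 4, 5 are violated.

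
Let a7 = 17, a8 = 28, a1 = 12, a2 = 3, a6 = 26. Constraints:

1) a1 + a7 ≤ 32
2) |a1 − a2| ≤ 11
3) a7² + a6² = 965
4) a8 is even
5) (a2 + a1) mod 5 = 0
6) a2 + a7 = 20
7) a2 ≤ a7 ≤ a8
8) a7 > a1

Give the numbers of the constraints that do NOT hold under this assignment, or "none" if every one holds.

Yes — all constraints hold.

1) a1 + a7 = 12 + 17 = 29; 29 ≤ 32 — holds.
2) |12 − 3| = 9; 9 ≤ 11 — holds.
3) a7² + a6² = 17² + 26² = 289 + 676 = 965 — holds.
4) a8 = 28 is even — holds.
5) a2 + a1 = 15; 15 mod 5 = 0 — holds.
6) a2 + a7 = 3 + 17 = 20 — holds.
7) values 3 ≤ 17 ≤ 28 — holds.
8) a7 = 17, a1 = 12; 17 > 12 — holds.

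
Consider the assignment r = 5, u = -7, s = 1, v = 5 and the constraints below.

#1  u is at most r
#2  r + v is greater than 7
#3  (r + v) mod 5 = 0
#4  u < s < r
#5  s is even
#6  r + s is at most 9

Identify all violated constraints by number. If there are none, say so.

Constraint 5 is violated.

#1 u = -7, r = 5; -7 ≤ 5  yes
#2 r + v = 5 + 5 = 10; 10 > 7  yes
#3 r + v = 10; 10 mod 5 = 0  yes
#4 values -7 < 1 < 5  yes
#5 s = 1 is odd  no
#6 r + s = 5 + 1 = 6; 6 ≤ 9  yes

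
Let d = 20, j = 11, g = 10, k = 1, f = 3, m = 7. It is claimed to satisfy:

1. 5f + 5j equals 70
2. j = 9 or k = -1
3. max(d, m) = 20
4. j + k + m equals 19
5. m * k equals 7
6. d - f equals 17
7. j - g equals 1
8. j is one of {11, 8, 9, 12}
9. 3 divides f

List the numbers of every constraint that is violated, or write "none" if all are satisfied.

The assignment fails constraint 2.

1. 5f + 5j = 5(3) + 5(11) = 70  OK
2. j = 11 ≠ 9 and k = 1 ≠ -1; both disjuncts false  FAIL
3. max(20, 7) = 20  OK
4. j + k + m = 11 + 1 + 7 = 19  OK
5. m * k = 7 * 1 = 7  OK
6. d - f = 20 - 3 = 17  OK
7. j - g = 11 - 10 = 1  OK
8. j = 11 is in {11, 8, 9, 12}  OK
9. 3 / 3 = 1, so 3 divides 3  OK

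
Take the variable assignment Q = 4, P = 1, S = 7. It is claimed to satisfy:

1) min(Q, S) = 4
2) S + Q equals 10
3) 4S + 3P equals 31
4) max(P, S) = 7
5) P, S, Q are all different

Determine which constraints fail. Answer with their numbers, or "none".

The assignment fails constraint 2.

1) min(4, 7) = 4 — satisfied.
2) S + Q = 7 + 4 = 11, not 10 — violated.
3) 4S + 3P = 4(7) + 3(1) = 31 — satisfied.
4) max(1, 7) = 7 — satisfied.
5) values 1, 7, 4 are pairwise distinct — satisfied.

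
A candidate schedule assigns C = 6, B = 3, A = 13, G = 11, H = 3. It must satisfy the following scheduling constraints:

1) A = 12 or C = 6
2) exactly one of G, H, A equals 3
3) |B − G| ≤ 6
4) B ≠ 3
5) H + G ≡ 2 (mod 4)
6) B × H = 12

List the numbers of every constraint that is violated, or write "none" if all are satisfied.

The assignment fails constraints 3, 4, and 6.

1) A = 13 ≠ 12, but C = 6 = 6 (second disjunct) — holds.
2) G=11, H=3, A=13; 1 of them equals 3 — holds.
3) |3 − 11| = 8; 8 > 6, exceeds bound 6 — does not hold.
4) B = 3, but 3 is required to differ — does not hold.
5) H + G = 14; 14 mod 4 = 2 — holds.
6) B × H = 3 × 3 = 9, not 12 — does not hold.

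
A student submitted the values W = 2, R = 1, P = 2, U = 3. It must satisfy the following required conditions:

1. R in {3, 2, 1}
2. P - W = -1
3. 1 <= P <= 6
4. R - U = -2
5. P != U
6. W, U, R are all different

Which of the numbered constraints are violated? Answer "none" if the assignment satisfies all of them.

Constraint 2 does not hold.

1. R = 1 is in {3, 2, 1} — holds.
2. P - W = 2 - 2 = 0, not -1 — does not hold.
3. P = 2 lies in [1, 6] — holds.
4. R - U = 1 - 3 = -2 — holds.
5. P = 2, U = 3; distinct — holds.
6. values 2, 3, 1 are pairwise distinct — holds.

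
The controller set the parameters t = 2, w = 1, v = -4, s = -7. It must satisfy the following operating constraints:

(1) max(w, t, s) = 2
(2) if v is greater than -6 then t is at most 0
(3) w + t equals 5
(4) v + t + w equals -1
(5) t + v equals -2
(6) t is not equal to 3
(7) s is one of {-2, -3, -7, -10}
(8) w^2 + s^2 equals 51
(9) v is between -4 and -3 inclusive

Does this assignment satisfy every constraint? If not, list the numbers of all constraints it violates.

Violated: 2, 3, 8.

(1) max(1, 2, -7) = 2  true
(2) v = -4 > -6, so we need t ≤ 0; but t = 2 > 0  false
(3) w + t = 1 + 2 = 3, not 5  false
(4) v + t + w = -4 + 2 + 1 = -1  true
(5) t + v = 2 + (-4) = -2  true
(6) t = 2, and 2 ≠ 3  true
(7) s = -7 is in {-2, -3, -7, -10}  true
(8) w^2 + s^2 = 1^2 + (-7)^2 = 1 + 49 = 50, not 51  false
(9) v = -4 lies in [-4, -3]  true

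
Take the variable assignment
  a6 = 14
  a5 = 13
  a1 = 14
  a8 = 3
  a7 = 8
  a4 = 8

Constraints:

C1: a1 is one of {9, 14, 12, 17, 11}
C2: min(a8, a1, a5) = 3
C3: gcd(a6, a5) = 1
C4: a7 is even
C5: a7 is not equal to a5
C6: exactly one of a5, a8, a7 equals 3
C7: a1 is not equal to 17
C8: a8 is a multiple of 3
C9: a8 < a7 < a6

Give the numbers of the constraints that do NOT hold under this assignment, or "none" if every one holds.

C1: a1 = 14 is in {9, 14, 12, 17, 11} — satisfied.
C2: min(3, 14, 13) = 3 — satisfied.
C3: gcd(14, 13) = 1 — satisfied.
C4: a7 = 8 is even — satisfied.
C5: a7 = 8, a5 = 13; distinct — satisfied.
C6: a5=13, a8=3, a7=8; 1 of them equals 3 — satisfied.
C7: a1 = 14, and 14 ≠ 17 — satisfied.
C8: 3 / 3 = 1, so 3 divides 3 — satisfied.
C9: values 3 < 8 < 14 — satisfied.

No violations.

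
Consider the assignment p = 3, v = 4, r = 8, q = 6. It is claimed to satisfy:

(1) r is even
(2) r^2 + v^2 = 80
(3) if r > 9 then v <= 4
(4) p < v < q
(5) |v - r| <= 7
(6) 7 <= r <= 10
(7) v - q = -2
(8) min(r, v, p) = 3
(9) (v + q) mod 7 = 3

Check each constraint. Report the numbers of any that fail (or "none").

Yes — all constraints hold.

(1) r = 8 is even — holds.
(2) r^2 + v^2 = 8^2 + 4^2 = 64 + 16 = 80 — holds.
(3) r = 8, not > 9; antecedent false, conditional vacuously true — holds.
(4) values 3 < 4 < 6 — holds.
(5) |4 - 8| = 4; 4 ≤ 7 — holds.
(6) r = 8 lies in [7, 10] — holds.
(7) v - q = 4 - 6 = -2 — holds.
(8) min(8, 4, 3) = 3 — holds.
(9) v + q = 10; 10 mod 7 = 3 — holds.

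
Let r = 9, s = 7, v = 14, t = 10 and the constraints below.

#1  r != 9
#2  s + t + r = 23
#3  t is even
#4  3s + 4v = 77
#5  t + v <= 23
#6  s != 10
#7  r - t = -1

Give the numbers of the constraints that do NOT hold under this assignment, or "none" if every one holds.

#1 r = 9, but 9 is required to differ — violated.
#2 s + t + r = 7 + 10 + 9 = 26, not 23 — violated.
#3 t = 10 is even — satisfied.
#4 3s + 4v = 3(7) + 4(14) = 77 — satisfied.
#5 t + v = 10 + 14 = 24; 24 > 23, bound 23 not met — violated.
#6 s = 7, and 7 ≠ 10 — satisfied.
#7 r - t = 9 - 10 = -1 — satisfied.

Constraints 1, 2, and 5 are violated.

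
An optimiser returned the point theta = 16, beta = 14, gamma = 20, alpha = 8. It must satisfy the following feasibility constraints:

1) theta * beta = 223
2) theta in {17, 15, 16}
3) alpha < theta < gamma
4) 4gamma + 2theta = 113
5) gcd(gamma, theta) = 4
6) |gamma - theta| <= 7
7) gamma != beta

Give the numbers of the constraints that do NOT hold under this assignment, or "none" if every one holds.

1) theta * beta = 16 * 14 = 224, not 223  no
2) theta = 16 is in {17, 15, 16}  yes
3) values 8 < 16 < 20  yes
4) 4gamma + 2theta = 4(20) + 2(16) = 112, not 113  no
5) gcd(20, 16) = 4  yes
6) |20 - 16| = 4; 4 ≤ 7  yes
7) gamma = 20, beta = 14; distinct  yes

Constraints 1 and 4 are violated.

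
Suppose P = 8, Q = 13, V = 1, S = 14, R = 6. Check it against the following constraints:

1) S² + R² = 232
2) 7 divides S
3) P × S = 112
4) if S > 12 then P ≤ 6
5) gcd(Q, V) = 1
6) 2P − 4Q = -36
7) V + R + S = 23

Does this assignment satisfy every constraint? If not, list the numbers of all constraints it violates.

1) S² + R² = 14² + 6² = 196 + 36 = 232  OK
2) 14 / 7 = 2, so 7 divides 14  OK
3) P × S = 8 × 14 = 112  OK
4) S = 14 > 12, so we need P ≤ 6; but P = 8 > 6  FAIL
5) gcd(13, 1) = 1  OK
6) 2P − 4Q = 2(8) − 4(13) = -36  OK
7) V + R + S = 1 + 6 + 14 = 21, not 23  FAIL

No — constraints 4, 7 are not satisfied.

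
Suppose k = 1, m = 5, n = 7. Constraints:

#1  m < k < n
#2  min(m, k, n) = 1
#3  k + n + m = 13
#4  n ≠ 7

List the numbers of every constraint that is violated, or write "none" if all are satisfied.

The assignment fails constraints 1, 4.

#1 values 5, 1, 7; m = 5 is not < k = 1 — fails.
#2 min(5, 1, 7) = 1 — holds.
#3 k + n + m = 1 + 7 + 5 = 13 — holds.
#4 n = 7, but 7 is required to differ — fails.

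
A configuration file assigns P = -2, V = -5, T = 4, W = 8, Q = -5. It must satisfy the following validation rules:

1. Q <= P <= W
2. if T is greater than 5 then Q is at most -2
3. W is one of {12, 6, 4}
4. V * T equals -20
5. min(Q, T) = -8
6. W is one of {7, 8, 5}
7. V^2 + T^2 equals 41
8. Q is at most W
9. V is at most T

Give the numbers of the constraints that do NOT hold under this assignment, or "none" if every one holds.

The assignment fails constraints 3, 5.

1. values -5 <= -2 <= 8  holds
2. T = 4, not > 5; antecedent false, conditional vacuously true  holds
3. W = 8 is not in {12, 6, 4}  fails
4. V * T = -5 * 4 = -20  holds
5. min(-5, 4) = -5, not -8  fails
6. W = 8 is in {7, 8, 5}  holds
7. V^2 + T^2 = (-5)^2 + 4^2 = 25 + 16 = 41  holds
8. Q = -5, W = 8; -5 ≤ 8  holds
9. V = -5, T = 4; -5 ≤ 4  holds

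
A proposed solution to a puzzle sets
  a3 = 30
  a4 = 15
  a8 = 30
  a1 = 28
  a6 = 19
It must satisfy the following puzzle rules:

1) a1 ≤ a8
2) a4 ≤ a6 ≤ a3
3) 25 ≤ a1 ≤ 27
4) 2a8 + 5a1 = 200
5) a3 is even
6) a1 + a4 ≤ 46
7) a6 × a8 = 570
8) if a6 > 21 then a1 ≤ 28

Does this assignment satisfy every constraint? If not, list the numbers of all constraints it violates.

1) a1 = 28, a8 = 30; 28 ≤ 30  holds
2) values 15 ≤ 19 ≤ 30  holds
3) a1 = 28 is outside [25, 27]  fails
4) 2a8 + 5a1 = 2(30) + 5(28) = 200  holds
5) a3 = 30 is even  holds
6) a1 + a4 = 28 + 15 = 43; 43 ≤ 46  holds
7) a6 × a8 = 19 × 30 = 570  holds
8) a6 = 19, not > 21; antecedent false, conditional vacuously true  holds

No — constraint 3 is not satisfied.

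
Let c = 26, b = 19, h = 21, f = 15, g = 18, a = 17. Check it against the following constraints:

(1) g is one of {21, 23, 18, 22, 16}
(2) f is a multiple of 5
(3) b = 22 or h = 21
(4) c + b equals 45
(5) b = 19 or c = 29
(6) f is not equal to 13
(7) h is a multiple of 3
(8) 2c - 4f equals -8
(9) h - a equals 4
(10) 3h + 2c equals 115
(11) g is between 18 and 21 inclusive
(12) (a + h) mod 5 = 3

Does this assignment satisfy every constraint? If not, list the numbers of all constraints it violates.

(1) g = 18 is in {21, 23, 18, 22, 16}  ✓
(2) 15 / 5 = 3, so 5 divides 15  ✓
(3) b = 19 ≠ 22, but h = 21 = 21 (second disjunct)  ✓
(4) c + b = 26 + 19 = 45  ✓
(5) b = 19 = 19 (first disjunct)  ✓
(6) f = 15, and 15 ≠ 13  ✓
(7) 21 / 3 = 7, so 3 divides 21  ✓
(8) 2c - 4f = 2(26) - 4(15) = -8  ✓
(9) h - a = 21 - 17 = 4  ✓
(10) 3h + 2c = 3(21) + 2(26) = 115  ✓
(11) g = 18 lies in [18, 21]  ✓
(12) a + h = 38; 38 mod 5 = 3  ✓

No violations.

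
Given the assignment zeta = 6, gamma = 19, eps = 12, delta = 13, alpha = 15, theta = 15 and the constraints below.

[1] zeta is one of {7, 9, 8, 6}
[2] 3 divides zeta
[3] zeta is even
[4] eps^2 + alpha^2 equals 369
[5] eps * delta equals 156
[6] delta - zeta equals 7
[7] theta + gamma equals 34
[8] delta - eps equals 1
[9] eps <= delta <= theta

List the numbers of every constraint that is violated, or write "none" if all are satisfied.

[1] zeta = 6 is in {7, 9, 8, 6}  true
[2] 6 / 3 = 2, so 3 divides 6  true
[3] zeta = 6 is even  true
[4] eps^2 + alpha^2 = 12^2 + 15^2 = 144 + 225 = 369  true
[5] eps * delta = 12 * 13 = 156  true
[6] delta - zeta = 13 - 6 = 7  true
[7] theta + gamma = 15 + 19 = 34  true
[8] delta - eps = 13 - 12 = 1  true
[9] values 12 <= 13 <= 15  true

All constraints are satisfied.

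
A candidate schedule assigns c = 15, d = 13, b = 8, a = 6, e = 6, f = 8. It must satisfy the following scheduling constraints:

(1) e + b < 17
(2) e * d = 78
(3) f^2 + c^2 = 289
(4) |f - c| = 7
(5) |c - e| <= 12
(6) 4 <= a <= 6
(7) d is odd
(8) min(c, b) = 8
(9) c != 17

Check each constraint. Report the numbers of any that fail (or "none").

No violations.

(1) e + b = 6 + 8 = 14; 14 < 17  true
(2) e * d = 6 * 13 = 78  true
(3) f^2 + c^2 = 8^2 + 15^2 = 64 + 225 = 289  true
(4) |8 - 15| = 7  true
(5) |15 - 6| = 9; 9 ≤ 12  true
(6) a = 6 lies in [4, 6]  true
(7) d = 13 is odd  true
(8) min(15, 8) = 8  true
(9) c = 15, and 15 ≠ 17  true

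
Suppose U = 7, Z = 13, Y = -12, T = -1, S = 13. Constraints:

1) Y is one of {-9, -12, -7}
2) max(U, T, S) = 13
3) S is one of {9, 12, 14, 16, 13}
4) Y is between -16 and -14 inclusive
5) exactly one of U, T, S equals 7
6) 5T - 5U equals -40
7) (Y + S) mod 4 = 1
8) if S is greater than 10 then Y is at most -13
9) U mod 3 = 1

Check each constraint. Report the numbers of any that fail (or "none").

The assignment fails constraints 4 and 8.

1) Y = -12 is in {-9, -12, -7} — satisfied.
2) max(7, -1, 13) = 13 — satisfied.
3) S = 13 is in {9, 12, 14, 16, 13} — satisfied.
4) Y = -12 is outside [-16, -14] — violated.
5) U=7, T=-1, S=13; 1 of them equals 7 — satisfied.
6) 5T - 5U = 5(-1) - 5(7) = -40 — satisfied.
7) Y + S = 1; 1 mod 4 = 1 — satisfied.
8) S = 13 > 10, so we need Y ≤ -13; but Y = -12 > -13 — violated.
9) 7 mod 3 = 1 — satisfied.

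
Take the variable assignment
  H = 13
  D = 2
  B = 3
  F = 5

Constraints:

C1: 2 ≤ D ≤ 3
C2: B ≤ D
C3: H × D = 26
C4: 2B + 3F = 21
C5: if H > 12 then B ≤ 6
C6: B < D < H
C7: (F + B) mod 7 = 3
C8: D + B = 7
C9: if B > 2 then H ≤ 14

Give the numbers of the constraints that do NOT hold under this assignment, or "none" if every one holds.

No — constraints 2, 6, 7, and 8 are not satisfied.

C1: D = 2 lies in [2, 3] — OK.
C2: B = 3, D = 2; 3 > 2 (want ≤) — violated.
C3: H × D = 13 × 2 = 26 — OK.
C4: 2B + 3F = 2(3) + 3(5) = 21 — OK.
C5: H = 13 > 12, so we need B ≤ 6; B = 3 ≤ 6 — OK.
C6: values 3, 2, 13; B = 3 is not < D = 2 — violated.
C7: F + B = 8; 8 mod 7 = 1, not 3 — violated.
C8: D + B = 2 + 3 = 5, not 7 — violated.
C9: B = 3 > 2, so we need H ≤ 14; H = 13 ≤ 14 — OK.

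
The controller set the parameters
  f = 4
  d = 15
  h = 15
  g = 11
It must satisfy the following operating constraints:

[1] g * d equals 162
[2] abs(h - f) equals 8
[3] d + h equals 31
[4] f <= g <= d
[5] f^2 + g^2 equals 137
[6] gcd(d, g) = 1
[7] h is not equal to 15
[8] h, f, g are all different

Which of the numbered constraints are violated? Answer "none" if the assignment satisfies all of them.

[1] g * d = 11 * 15 = 165, not 162  false
[2] abs(15 - 4) = 11, not 8  false
[3] d + h = 15 + 15 = 30, not 31  false
[4] values 4 <= 11 <= 15  true
[5] f^2 + g^2 = 4^2 + 11^2 = 16 + 121 = 137  true
[6] gcd(15, 11) = 1  true
[7] h = 15, but 15 is required to differ  false
[8] values 15, 4, 11 are pairwise distinct  true

No — constraints 1, 2, 3, 7 are not satisfied.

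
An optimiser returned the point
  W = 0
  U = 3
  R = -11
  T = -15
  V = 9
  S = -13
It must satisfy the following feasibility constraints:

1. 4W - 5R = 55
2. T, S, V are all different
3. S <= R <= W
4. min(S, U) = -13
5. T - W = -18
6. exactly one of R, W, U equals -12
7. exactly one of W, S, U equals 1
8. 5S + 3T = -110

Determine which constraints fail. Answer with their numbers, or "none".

Violated: 5, 6, and 7.

1. 4W - 5R = 4(0) - 5(-11) = 55  OK
2. values -15, -13, 9 are pairwise distinct  OK
3. values -13 <= -11 <= 0  OK
4. min(-13, 3) = -13  OK
5. T - W = -15 - 0 = -15, not -18  FAIL
6. R=-11, W=0, U=3; 0 of them equal -12, not exactly one  FAIL
7. W=0, S=-13, U=3; 0 of them equal 1, not exactly one  FAIL
8. 5S + 3T = 5(-13) + 3(-15) = -110  OK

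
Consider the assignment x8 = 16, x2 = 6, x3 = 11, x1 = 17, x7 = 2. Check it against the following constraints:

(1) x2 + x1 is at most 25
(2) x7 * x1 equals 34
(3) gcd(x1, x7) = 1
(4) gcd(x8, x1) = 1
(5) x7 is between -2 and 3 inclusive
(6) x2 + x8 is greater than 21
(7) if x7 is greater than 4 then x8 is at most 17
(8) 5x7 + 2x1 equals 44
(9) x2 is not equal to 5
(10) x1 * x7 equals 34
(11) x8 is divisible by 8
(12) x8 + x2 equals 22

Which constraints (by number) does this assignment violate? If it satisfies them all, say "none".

(1) x2 + x1 = 6 + 17 = 23; 23 ≤ 25 — OK.
(2) x7 * x1 = 2 * 17 = 34 — OK.
(3) gcd(17, 2) = 1 — OK.
(4) gcd(16, 17) = 1 — OK.
(5) x7 = 2 lies in [-2, 3] — OK.
(6) x2 + x8 = 6 + 16 = 22; 22 > 21 — OK.
(7) x7 = 2, not > 4; antecedent false, conditional vacuously true — OK.
(8) 5x7 + 2x1 = 5(2) + 2(17) = 44 — OK.
(9) x2 = 6, and 6 ≠ 5 — OK.
(10) x1 * x7 = 17 * 2 = 34 — OK.
(11) 16 / 8 = 2, so 8 divides 16 — OK.
(12) x8 + x2 = 16 + 6 = 22 — OK.

None — every constraint holds.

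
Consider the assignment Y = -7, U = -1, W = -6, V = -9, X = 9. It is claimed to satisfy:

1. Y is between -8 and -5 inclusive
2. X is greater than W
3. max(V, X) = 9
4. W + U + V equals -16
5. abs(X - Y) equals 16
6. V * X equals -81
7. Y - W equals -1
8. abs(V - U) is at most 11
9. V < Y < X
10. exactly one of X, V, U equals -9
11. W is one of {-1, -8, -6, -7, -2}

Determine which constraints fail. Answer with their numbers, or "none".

1. Y = -7 lies in [-8, -5]  true
2. X = 9, W = -6; 9 > -6  true
3. max(-9, 9) = 9  true
4. W + U + V = -6 + (-1) + (-9) = -16  true
5. abs(9 - (-7)) = 16  true
6. V * X = -9 * 9 = -81  true
7. Y - W = -7 - (-6) = -1  true
8. abs(-9 - (-1)) = 8; 8 ≤ 11  true
9. values -9 < -7 < 9  true
10. X=9, V=-9, U=-1; 1 of them equals -9  true
11. W = -6 is in {-1, -8, -6, -7, -2}  true

All constraints are satisfied.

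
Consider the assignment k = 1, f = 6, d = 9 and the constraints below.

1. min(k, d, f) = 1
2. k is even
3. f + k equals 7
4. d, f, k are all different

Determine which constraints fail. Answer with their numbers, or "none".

Constraint 2 does not hold.

1. min(1, 9, 6) = 1 — holds.
2. k = 1 is odd — fails.
3. f + k = 6 + 1 = 7 — holds.
4. values 9, 6, 1 are pairwise distinct — holds.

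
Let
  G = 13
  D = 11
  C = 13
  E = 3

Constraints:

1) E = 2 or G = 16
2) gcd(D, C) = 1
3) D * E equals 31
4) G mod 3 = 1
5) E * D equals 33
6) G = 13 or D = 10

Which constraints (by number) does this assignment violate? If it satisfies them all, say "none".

Constraints 1, 3 are violated.

1) E = 3 ≠ 2 and G = 13 ≠ 16; both disjuncts false — does not hold.
2) gcd(11, 13) = 1 — holds.
3) D * E = 11 * 3 = 33, not 31 — does not hold.
4) 13 mod 3 = 1 — holds.
5) E * D = 3 * 11 = 33 — holds.
6) G = 13 = 13 (first disjunct) — holds.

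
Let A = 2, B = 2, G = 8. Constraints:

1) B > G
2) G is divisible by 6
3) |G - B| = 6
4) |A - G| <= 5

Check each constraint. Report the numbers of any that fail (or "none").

1) B = 2, G = 8; 2 ≤ 8 (want >) — does not hold.
2) 8 = 6*1 + 2, so 6 does not divide 8 — does not hold.
3) |8 - 2| = 6 — holds.
4) |2 - 8| = 6; 6 > 5, exceeds bound 5 — does not hold.

Constraints 1, 2, and 4 do not hold.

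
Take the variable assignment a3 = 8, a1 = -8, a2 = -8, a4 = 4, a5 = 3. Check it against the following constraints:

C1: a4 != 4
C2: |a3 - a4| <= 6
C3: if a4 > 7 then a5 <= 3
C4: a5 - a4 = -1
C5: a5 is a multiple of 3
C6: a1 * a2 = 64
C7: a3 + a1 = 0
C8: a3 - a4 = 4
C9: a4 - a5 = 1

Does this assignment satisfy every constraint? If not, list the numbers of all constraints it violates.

The assignment fails constraint 1.

C1: a4 = 4, but 4 is required to differ  fails
C2: |8 - 4| = 4; 4 ≤ 6  holds
C3: a4 = 4, not > 7; antecedent false, conditional vacuously true  holds
C4: a5 - a4 = 3 - 4 = -1  holds
C5: 3 / 3 = 1, so 3 divides 3  holds
C6: a1 * a2 = -8 * (-8) = 64  holds
C7: a3 + a1 = 8 + (-8) = 0  holds
C8: a3 - a4 = 8 - 4 = 4  holds
C9: a4 - a5 = 4 - 3 = 1  holds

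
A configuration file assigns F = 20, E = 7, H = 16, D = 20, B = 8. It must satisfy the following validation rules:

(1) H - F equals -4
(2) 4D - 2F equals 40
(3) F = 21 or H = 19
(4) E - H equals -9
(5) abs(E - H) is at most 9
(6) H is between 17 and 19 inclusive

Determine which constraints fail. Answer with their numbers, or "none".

(1) H - F = 16 - 20 = -4  OK
(2) 4D - 2F = 4(20) - 2(20) = 40  OK
(3) F = 20 ≠ 21 and H = 16 ≠ 19; both disjuncts false  FAIL
(4) E - H = 7 - 16 = -9  OK
(5) abs(7 - 16) = 9; 9 ≤ 9  OK
(6) H = 16 is outside [17, 19]  FAIL

Violated: 3 and 6.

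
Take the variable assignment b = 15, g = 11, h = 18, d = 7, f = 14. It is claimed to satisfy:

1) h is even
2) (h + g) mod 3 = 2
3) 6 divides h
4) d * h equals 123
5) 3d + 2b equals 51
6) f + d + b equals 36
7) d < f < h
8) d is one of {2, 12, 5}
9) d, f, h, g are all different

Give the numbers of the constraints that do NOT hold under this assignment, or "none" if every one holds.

1) h = 18 is even — OK.
2) h + g = 29; 29 mod 3 = 2 — OK.
3) 18 / 6 = 3, so 6 divides 18 — OK.
4) d * h = 7 * 18 = 126, not 123 — violated.
5) 3d + 2b = 3(7) + 2(15) = 51 — OK.
6) f + d + b = 14 + 7 + 15 = 36 — OK.
7) values 7 < 14 < 18 — OK.
8) d = 7 is not in {2, 12, 5} — violated.
9) values 7, 14, 18, 11 are pairwise distinct — OK.

Violated: 4, 8.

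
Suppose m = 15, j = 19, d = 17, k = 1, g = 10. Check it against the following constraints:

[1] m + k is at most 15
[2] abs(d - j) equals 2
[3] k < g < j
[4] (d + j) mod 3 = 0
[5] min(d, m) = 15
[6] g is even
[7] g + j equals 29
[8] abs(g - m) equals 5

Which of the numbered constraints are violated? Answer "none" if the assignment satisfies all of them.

Constraint 1 does not hold.

[1] m + k = 15 + 1 = 16; 16 > 15, bound 15 not met  FAIL
[2] abs(17 - 19) = 2  OK
[3] values 1 < 10 < 19  OK
[4] d + j = 36; 36 mod 3 = 0  OK
[5] min(17, 15) = 15  OK
[6] g = 10 is even  OK
[7] g + j = 10 + 19 = 29  OK
[8] abs(10 - 15) = 5  OK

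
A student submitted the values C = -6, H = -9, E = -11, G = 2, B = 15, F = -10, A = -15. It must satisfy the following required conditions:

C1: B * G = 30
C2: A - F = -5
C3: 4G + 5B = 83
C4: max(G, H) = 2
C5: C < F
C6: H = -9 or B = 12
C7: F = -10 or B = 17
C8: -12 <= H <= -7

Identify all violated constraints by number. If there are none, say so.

C1: B * G = 15 * 2 = 30 — satisfied.
C2: A - F = -15 - (-10) = -5 — satisfied.
C3: 4G + 5B = 4(2) + 5(15) = 83 — satisfied.
C4: max(2, -9) = 2 — satisfied.
C5: C = -6, F = -10; -6 ≥ -10 (want <) — violated.
C6: H = -9 = -9 (first disjunct) — satisfied.
C7: F = -10 = -10 (first disjunct) — satisfied.
C8: H = -9 lies in [-12, -7] — satisfied.

Violated: 5.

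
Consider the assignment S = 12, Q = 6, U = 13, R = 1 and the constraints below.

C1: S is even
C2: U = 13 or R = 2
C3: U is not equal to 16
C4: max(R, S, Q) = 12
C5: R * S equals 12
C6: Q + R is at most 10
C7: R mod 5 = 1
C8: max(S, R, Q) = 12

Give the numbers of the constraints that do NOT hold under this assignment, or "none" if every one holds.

None — every constraint holds.

C1: S = 12 is even — OK.
C2: U = 13 = 13 (first disjunct) — OK.
C3: U = 13, and 13 ≠ 16 — OK.
C4: max(1, 12, 6) = 12 — OK.
C5: R * S = 1 * 12 = 12 — OK.
C6: Q + R = 6 + 1 = 7; 7 ≤ 10 — OK.
C7: 1 mod 5 = 1 — OK.
C8: max(12, 1, 6) = 12 — OK.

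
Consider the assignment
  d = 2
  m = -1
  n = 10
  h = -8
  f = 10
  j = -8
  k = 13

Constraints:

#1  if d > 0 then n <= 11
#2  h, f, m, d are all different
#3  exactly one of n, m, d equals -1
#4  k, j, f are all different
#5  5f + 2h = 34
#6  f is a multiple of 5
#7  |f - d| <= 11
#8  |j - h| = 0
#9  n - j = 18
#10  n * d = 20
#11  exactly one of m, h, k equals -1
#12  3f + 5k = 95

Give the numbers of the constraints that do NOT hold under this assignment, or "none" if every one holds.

Yes — all constraints hold.

#1 d = 2 > 0, so we need n ≤ 11; n = 10 ≤ 11 — satisfied.
#2 values -8, 10, -1, 2 are pairwise distinct — satisfied.
#3 n=10, m=-1, d=2; 1 of them equals -1 — satisfied.
#4 values 13, -8, 10 are pairwise distinct — satisfied.
#5 5f + 2h = 5(10) + 2(-8) = 34 — satisfied.
#6 10 / 5 = 2, so 5 divides 10 — satisfied.
#7 |10 - 2| = 8; 8 ≤ 11 — satisfied.
#8 |-8 - (-8)| = 0 — satisfied.
#9 n - j = 10 - (-8) = 18 — satisfied.
#10 n * d = 10 * 2 = 20 — satisfied.
#11 m=-1, h=-8, k=13; 1 of them equals -1 — satisfied.
#12 3f + 5k = 3(10) + 5(13) = 95 — satisfied.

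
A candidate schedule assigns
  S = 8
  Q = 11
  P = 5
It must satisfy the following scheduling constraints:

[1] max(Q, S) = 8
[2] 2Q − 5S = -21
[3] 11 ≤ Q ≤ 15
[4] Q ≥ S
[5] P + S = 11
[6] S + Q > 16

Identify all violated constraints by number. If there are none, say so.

[1] max(11, 8) = 11, not 8 — violated.
[2] 2Q − 5S = 2(11) − 5(8) = -18, not -21 — violated.
[3] Q = 11 lies in [11, 15] — OK.
[4] Q = 11, S = 8; 11 ≥ 8 — OK.
[5] P + S = 5 + 8 = 13, not 11 — violated.
[6] S + Q = 8 + 11 = 19; 19 > 16 — OK.

No — constraints 1, 2, 5 are not satisfied.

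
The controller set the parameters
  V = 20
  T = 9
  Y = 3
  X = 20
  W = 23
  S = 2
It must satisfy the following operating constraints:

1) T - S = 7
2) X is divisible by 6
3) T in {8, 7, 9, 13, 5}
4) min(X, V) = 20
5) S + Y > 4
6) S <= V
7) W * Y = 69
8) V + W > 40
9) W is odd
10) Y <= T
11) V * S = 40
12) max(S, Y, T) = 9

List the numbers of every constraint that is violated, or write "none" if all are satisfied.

1) T - S = 9 - 2 = 7 — holds.
2) 20 = 6*3 + 2, so 6 does not divide 20 — fails.
3) T = 9 is in {8, 7, 9, 13, 5} — holds.
4) min(20, 20) = 20 — holds.
5) S + Y = 2 + 3 = 5; 5 > 4 — holds.
6) S = 2, V = 20; 2 ≤ 20 — holds.
7) W * Y = 23 * 3 = 69 — holds.
8) V + W = 20 + 23 = 43; 43 > 40 — holds.
9) W = 23 is odd — holds.
10) Y = 3, T = 9; 3 ≤ 9 — holds.
11) V * S = 20 * 2 = 40 — holds.
12) max(2, 3, 9) = 9 — holds.

Constraint 2 does not hold.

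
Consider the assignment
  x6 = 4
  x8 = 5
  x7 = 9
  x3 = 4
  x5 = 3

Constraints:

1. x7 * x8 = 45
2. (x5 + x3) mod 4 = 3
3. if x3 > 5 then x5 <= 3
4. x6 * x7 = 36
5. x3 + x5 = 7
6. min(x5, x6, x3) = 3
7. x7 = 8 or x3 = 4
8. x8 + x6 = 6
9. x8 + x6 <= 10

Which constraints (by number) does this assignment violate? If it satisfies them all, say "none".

The assignment fails constraint 8.

1. x7 * x8 = 9 * 5 = 45 — holds.
2. x5 + x3 = 7; 7 mod 4 = 3 — holds.
3. x3 = 4, not > 5; antecedent false, conditional vacuously true — holds.
4. x6 * x7 = 4 * 9 = 36 — holds.
5. x3 + x5 = 4 + 3 = 7 — holds.
6. min(3, 4, 4) = 3 — holds.
7. x7 = 9 ≠ 8, but x3 = 4 = 4 (second disjunct) — holds.
8. x8 + x6 = 5 + 4 = 9, not 6 — does not hold.
9. x8 + x6 = 5 + 4 = 9; 9 ≤ 10 — holds.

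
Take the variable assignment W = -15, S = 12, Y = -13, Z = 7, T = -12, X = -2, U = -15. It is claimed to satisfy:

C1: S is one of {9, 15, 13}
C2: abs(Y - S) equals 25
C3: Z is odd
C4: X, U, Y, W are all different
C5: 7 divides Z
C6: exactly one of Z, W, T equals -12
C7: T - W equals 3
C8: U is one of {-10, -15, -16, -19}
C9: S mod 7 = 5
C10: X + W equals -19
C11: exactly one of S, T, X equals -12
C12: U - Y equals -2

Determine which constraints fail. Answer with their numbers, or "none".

The assignment fails constraints 1, 4, and 10.

C1: S = 12 is not in {9, 15, 13} — violated.
C2: abs(-13 - 12) = 25 — satisfied.
C3: Z = 7 is odd — satisfied.
C4: U = W = -15, not all different — violated.
C5: 7 / 7 = 1, so 7 divides 7 — satisfied.
C6: Z=7, W=-15, T=-12; 1 of them equals -12 — satisfied.
C7: T - W = -12 - (-15) = 3 — satisfied.
C8: U = -15 is in {-10, -15, -16, -19} — satisfied.
C9: 12 mod 7 = 5 — satisfied.
C10: X + W = -2 + (-15) = -17, not -19 — violated.
C11: S=12, T=-12, X=-2; 1 of them equals -12 — satisfied.
C12: U - Y = -15 - (-13) = -2 — satisfied.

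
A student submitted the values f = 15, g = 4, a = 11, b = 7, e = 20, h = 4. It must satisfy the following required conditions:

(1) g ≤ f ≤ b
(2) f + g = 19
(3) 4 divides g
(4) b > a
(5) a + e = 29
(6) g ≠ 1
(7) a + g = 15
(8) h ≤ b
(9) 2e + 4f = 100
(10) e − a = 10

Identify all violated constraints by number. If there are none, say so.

Constraints 1, 4, 5, and 10 are violated.

(1) values 4, 15, 7; f = 15 is not ≤ b = 7  ✘
(2) f + g = 15 + 4 = 19  ✔
(3) 4 / 4 = 1, so 4 divides 4  ✔
(4) b = 7, a = 11; 7 ≤ 11 (want >)  ✘
(5) a + e = 11 + 20 = 31, not 29  ✘
(6) g = 4, and 4 ≠ 1  ✔
(7) a + g = 11 + 4 = 15  ✔
(8) h = 4, b = 7; 4 ≤ 7  ✔
(9) 2e + 4f = 2(20) + 4(15) = 100  ✔
(10) e − a = 20 − 11 = 9, not 10  ✘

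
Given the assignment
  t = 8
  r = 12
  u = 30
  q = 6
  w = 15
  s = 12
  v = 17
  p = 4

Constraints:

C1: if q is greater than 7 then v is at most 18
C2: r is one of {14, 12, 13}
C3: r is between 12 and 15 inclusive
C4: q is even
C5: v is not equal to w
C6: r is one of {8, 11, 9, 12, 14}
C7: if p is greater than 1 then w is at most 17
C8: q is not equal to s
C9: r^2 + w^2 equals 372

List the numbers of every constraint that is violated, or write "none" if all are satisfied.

No — constraint 9 is not satisfied.

C1: q = 6, not > 7; antecedent false, conditional vacuously true — holds.
C2: r = 12 is in {14, 12, 13} — holds.
C3: r = 12 lies in [12, 15] — holds.
C4: q = 6 is even — holds.
C5: v = 17, w = 15; distinct — holds.
C6: r = 12 is in {8, 11, 9, 12, 14} — holds.
C7: p = 4 > 1, so we need w ≤ 17; w = 15 ≤ 17 — holds.
C8: q = 6, s = 12; distinct — holds.
C9: r^2 + w^2 = 12^2 + 15^2 = 144 + 225 = 369, not 372 — does not hold.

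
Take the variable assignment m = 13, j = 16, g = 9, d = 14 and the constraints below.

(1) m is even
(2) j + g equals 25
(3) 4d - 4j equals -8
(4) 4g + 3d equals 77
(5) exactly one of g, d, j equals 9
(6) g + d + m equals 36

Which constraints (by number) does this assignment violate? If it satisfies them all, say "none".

(1) m = 13 is odd  fails
(2) j + g = 16 + 9 = 25  holds
(3) 4d - 4j = 4(14) - 4(16) = -8  holds
(4) 4g + 3d = 4(9) + 3(14) = 78, not 77  fails
(5) g=9, d=14, j=16; 1 of them equals 9  holds
(6) g + d + m = 9 + 14 + 13 = 36  holds

No — constraints 1 and 4 are not satisfied.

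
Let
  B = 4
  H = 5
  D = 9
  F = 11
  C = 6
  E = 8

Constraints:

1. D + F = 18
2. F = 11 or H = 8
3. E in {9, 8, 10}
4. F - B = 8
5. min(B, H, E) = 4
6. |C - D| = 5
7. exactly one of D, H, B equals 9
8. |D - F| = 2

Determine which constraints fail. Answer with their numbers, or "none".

Violated: 1, 4, and 6.

1. D + F = 9 + 11 = 20, not 18 — violated.
2. F = 11 = 11 (first disjunct) — OK.
3. E = 8 is in {9, 8, 10} — OK.
4. F - B = 11 - 4 = 7, not 8 — violated.
5. min(4, 5, 8) = 4 — OK.
6. |6 - 9| = 3, not 5 — violated.
7. D=9, H=5, B=4; 1 of them equals 9 — OK.
8. |9 - 11| = 2 — OK.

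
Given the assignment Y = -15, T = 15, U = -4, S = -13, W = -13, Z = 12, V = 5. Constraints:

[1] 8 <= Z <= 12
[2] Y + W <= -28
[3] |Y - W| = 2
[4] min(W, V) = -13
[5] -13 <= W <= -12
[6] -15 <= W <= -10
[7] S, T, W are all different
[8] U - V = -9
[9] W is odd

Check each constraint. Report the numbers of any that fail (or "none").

[1] Z = 12 lies in [8, 12]  ✔
[2] Y + W = -15 + (-13) = -28; -28 ≤ -28  ✔
[3] |-15 - (-13)| = 2  ✔
[4] min(-13, 5) = -13  ✔
[5] W = -13 lies in [-13, -12]  ✔
[6] W = -13 lies in [-15, -10]  ✔
[7] S = W = -13, not all different  ✘
[8] U - V = -4 - 5 = -9  ✔
[9] W = -13 is odd  ✔

No — constraint 7 is not satisfied.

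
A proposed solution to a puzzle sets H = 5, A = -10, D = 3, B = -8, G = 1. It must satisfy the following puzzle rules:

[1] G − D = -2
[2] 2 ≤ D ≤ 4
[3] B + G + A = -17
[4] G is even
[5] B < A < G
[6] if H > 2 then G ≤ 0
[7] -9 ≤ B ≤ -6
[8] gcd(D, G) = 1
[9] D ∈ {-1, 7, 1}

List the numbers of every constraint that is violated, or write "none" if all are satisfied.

Violated: 4, 5, 6, and 9.

[1] G − D = 1 − 3 = -2 — holds.
[2] D = 3 lies in [2, 4] — holds.
[3] B + G + A = -8 + 1 + (-10) = -17 — holds.
[4] G = 1 is odd — does not hold.
[5] values -8, -10, 1; B = -8 is not < A = -10 — does not hold.
[6] H = 5 > 2, so we need G ≤ 0; but G = 1 > 0 — does not hold.
[7] B = -8 lies in [-9, -6] — holds.
[8] gcd(3, 1) = 1 — holds.
[9] D = 3 is not in {-1, 7, 1} — does not hold.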